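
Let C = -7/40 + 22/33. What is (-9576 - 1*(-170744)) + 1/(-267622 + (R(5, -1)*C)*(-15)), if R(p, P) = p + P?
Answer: 86273713902/535303 ≈ 1.6117e+5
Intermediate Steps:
C = 59/120 (C = -7*1/40 + 22*(1/33) = -7/40 + ⅔ = 59/120 ≈ 0.49167)
R(p, P) = P + p
(-9576 - 1*(-170744)) + 1/(-267622 + (R(5, -1)*C)*(-15)) = (-9576 - 1*(-170744)) + 1/(-267622 + ((-1 + 5)*(59/120))*(-15)) = (-9576 + 170744) + 1/(-267622 + (4*(59/120))*(-15)) = 161168 + 1/(-267622 + (59/30)*(-15)) = 161168 + 1/(-267622 - 59/2) = 161168 + 1/(-535303/2) = 161168 - 2/535303 = 86273713902/535303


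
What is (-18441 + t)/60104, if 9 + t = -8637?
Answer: -27087/60104 ≈ -0.45067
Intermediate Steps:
t = -8646 (t = -9 - 8637 = -8646)
(-18441 + t)/60104 = (-18441 - 8646)/60104 = -27087*1/60104 = -27087/60104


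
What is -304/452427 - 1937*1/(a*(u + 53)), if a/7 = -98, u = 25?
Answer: 7351151/206909948 ≈ 0.035528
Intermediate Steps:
a = -686 (a = 7*(-98) = -686)
-304/452427 - 1937*1/(a*(u + 53)) = -304/452427 - 1937*(-1/(686*(25 + 53))) = -304*1/452427 - 1937/((-686*78)) = -304/452427 - 1937/(-53508) = -304/452427 - 1937*(-1/53508) = -304/452427 + 149/4116 = 7351151/206909948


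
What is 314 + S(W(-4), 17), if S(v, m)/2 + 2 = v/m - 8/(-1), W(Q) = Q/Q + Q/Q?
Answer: 5546/17 ≈ 326.24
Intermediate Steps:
W(Q) = 2 (W(Q) = 1 + 1 = 2)
S(v, m) = 12 + 2*v/m (S(v, m) = -4 + 2*(v/m - 8/(-1)) = -4 + 2*(v/m - 8*(-1)) = -4 + 2*(v/m + 8) = -4 + 2*(8 + v/m) = -4 + (16 + 2*v/m) = 12 + 2*v/m)
314 + S(W(-4), 17) = 314 + (12 + 2*2/17) = 314 + (12 + 2*2*(1/17)) = 314 + (12 + 4/17) = 314 + 208/17 = 5546/17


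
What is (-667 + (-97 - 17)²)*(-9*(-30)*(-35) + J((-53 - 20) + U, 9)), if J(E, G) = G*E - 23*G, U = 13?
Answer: -125718813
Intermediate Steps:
J(E, G) = -23*G + E*G (J(E, G) = E*G - 23*G = -23*G + E*G)
(-667 + (-97 - 17)²)*(-9*(-30)*(-35) + J((-53 - 20) + U, 9)) = (-667 + (-97 - 17)²)*(-9*(-30)*(-35) + 9*(-23 + ((-53 - 20) + 13))) = (-667 + (-114)²)*(270*(-35) + 9*(-23 + (-73 + 13))) = (-667 + 12996)*(-9450 + 9*(-23 - 60)) = 12329*(-9450 + 9*(-83)) = 12329*(-9450 - 747) = 12329*(-10197) = -125718813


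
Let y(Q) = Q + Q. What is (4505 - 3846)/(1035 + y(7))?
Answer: 659/1049 ≈ 0.62822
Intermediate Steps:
y(Q) = 2*Q
(4505 - 3846)/(1035 + y(7)) = (4505 - 3846)/(1035 + 2*7) = 659/(1035 + 14) = 659/1049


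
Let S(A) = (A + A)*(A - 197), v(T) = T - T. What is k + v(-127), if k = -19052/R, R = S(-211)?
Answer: -4763/43044 ≈ -0.11065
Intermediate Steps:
v(T) = 0
S(A) = 2*A*(-197 + A) (S(A) = (2*A)*(-197 + A) = 2*A*(-197 + A))
R = 172176 (R = 2*(-211)*(-197 - 211) = 2*(-211)*(-408) = 172176)
k = -4763/43044 (k = -19052/172176 = -19052*1/172176 = -4763/43044 ≈ -0.11065)
k + v(-127) = -4763/43044 + 0 = -4763/43044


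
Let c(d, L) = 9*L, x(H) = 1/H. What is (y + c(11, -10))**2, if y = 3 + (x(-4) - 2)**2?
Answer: 1718721/256 ≈ 6713.8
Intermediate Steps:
y = 129/16 (y = 3 + (1/(-4) - 2)**2 = 3 + (-1/4 - 2)**2 = 3 + (-9/4)**2 = 3 + 81/16 = 129/16 ≈ 8.0625)
(y + c(11, -10))**2 = (129/16 + 9*(-10))**2 = (129/16 - 90)**2 = (-1311/16)**2 = 1718721/256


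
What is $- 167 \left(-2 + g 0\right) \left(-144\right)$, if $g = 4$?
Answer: $-48096$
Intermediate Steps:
$- 167 \left(-2 + g 0\right) \left(-144\right) = - 167 \left(-2 + 4 \cdot 0\right) \left(-144\right) = - 167 \left(-2 + 0\right) \left(-144\right) = \left(-167\right) \left(-2\right) \left(-144\right) = 334 \left(-144\right) = -48096$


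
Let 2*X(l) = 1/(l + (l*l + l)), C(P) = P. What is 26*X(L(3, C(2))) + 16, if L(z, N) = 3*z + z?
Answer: 2701/168 ≈ 16.077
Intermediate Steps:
L(z, N) = 4*z
X(l) = 1/(2*(l**2 + 2*l)) (X(l) = 1/(2*(l + (l*l + l))) = 1/(2*(l + (l**2 + l))) = 1/(2*(l + (l + l**2))) = 1/(2*(l**2 + 2*l)))
26*X(L(3, C(2))) + 16 = 26*(1/(2*((4*3))*(2 + 4*3))) + 16 = 26*((1/2)/(12*(2 + 12))) + 16 = 26*((1/2)*(1/12)/14) + 16 = 26*((1/2)*(1/12)*(1/14)) + 16 = 26*(1/336) + 16 = 13/168 + 16 = 2701/168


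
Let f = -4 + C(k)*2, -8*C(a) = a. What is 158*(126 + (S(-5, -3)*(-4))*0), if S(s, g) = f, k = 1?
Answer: 19908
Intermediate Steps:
C(a) = -a/8
f = -17/4 (f = -4 - ⅛*1*2 = -4 - ⅛*2 = -4 - ¼ = -17/4 ≈ -4.2500)
S(s, g) = -17/4
158*(126 + (S(-5, -3)*(-4))*0) = 158*(126 - 17/4*(-4)*0) = 158*(126 + 17*0) = 158*(126 + 0) = 158*126 = 19908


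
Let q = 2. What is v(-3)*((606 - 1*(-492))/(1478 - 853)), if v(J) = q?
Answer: 2196/625 ≈ 3.5136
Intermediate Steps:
v(J) = 2
v(-3)*((606 - 1*(-492))/(1478 - 853)) = 2*((606 - 1*(-492))/(1478 - 853)) = 2*((606 + 492)/625) = 2*(1098*(1/625)) = 2*(1098/625) = 2196/625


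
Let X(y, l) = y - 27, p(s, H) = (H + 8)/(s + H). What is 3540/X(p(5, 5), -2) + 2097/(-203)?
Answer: -7725129/52171 ≈ -148.07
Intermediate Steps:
p(s, H) = (8 + H)/(H + s)
X(y, l) = -27 + y
3540/X(p(5, 5), -2) + 2097/(-203) = 3540/(-27 + (8 + 5)/(5 + 5)) + 2097/(-203) = 3540/(-27 + 13/10) + 2097*(-1/203) = 3540/(-27 + (⅒)*13) - 2097/203 = 3540/(-27 + 13/10) - 2097/203 = 3540/(-257/10) - 2097/203 = 3540*(-10/257) - 2097/203 = -35400/257 - 2097/203 = -7725129/52171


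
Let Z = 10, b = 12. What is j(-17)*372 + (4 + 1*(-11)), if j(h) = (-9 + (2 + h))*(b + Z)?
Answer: -196423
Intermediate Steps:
j(h) = -154 + 22*h (j(h) = (-9 + (2 + h))*(12 + 10) = (-7 + h)*22 = -154 + 22*h)
j(-17)*372 + (4 + 1*(-11)) = (-154 + 22*(-17))*372 + (4 + 1*(-11)) = (-154 - 374)*372 + (4 - 11) = -528*372 - 7 = -196416 - 7 = -196423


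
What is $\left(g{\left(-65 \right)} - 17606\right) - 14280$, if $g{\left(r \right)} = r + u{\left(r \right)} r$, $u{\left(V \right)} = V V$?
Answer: $-306576$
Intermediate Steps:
$u{\left(V \right)} = V^{2}$
$g{\left(r \right)} = r + r^{3}$ ($g{\left(r \right)} = r + r^{2} r = r + r^{3}$)
$\left(g{\left(-65 \right)} - 17606\right) - 14280 = \left(\left(-65 + \left(-65\right)^{3}\right) - 17606\right) - 14280 = \left(\left(-65 - 274625\right) - 17606\right) - 14280 = \left(-274690 - 17606\right) - 14280 = -292296 - 14280 = -306576$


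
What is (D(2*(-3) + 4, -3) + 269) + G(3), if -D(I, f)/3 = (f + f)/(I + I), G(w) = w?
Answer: 535/2 ≈ 267.50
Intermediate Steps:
D(I, f) = -3*f/I (D(I, f) = -3*(f + f)/(I + I) = -3*2*f/(2*I) = -3*2*f*1/(2*I) = -3*f/I)
(D(2*(-3) + 4, -3) + 269) + G(3) = (-3*(-3)/(2*(-3) + 4) + 269) + 3 = (-3*(-3)/(-6 + 4) + 269) + 3 = (-3*(-3)/(-2) + 269) + 3 = (-3*(-3)*(-½) + 269) + 3 = (-9/2 + 269) + 3 = 529/2 + 3 = 535/2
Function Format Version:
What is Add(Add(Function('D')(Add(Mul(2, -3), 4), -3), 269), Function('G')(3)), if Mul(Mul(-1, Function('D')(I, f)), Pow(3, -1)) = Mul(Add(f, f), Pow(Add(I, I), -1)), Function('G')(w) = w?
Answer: Rational(535, 2) ≈ 267.50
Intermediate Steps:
Function('D')(I, f) = Mul(-3, f, Pow(I, -1)) (Function('D')(I, f) = Mul(-3, Mul(Add(f, f), Pow(Add(I, I), -1))) = Mul(-3, Mul(Mul(2, f), Pow(Mul(2, I), -1))) = Mul(-3, Mul(Mul(2, f), Mul(Rational(1, 2), Pow(I, -1)))) = Mul(-3, Mul(f, Pow(I, -1))) = Mul(-3, f, Pow(I, -1)))
Add(Add(Function('D')(Add(Mul(2, -3), 4), -3), 269), Function('G')(3)) = Add(Add(Mul(-3, -3, Pow(Add(Mul(2, -3), 4), -1)), 269), 3) = Add(Add(Mul(-3, -3, Pow(Add(-6, 4), -1)), 269), 3) = Add(Add(Mul(-3, -3, Pow(-2, -1)), 269), 3) = Add(Add(Mul(-3, -3, Rational(-1, 2)), 269), 3) = Add(Add(Rational(-9, 2), 269), 3) = Add(Rational(529, 2), 3) = Rational(535, 2)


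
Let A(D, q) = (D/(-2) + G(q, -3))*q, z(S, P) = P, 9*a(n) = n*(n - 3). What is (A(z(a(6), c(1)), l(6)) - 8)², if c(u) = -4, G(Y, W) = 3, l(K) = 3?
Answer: 49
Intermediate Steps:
a(n) = n*(-3 + n)/9 (a(n) = (n*(n - 3))/9 = (n*(-3 + n))/9 = n*(-3 + n)/9)
A(D, q) = q*(3 - D/2) (A(D, q) = (D/(-2) + 3)*q = (D*(-½) + 3)*q = (-D/2 + 3)*q = (3 - D/2)*q = q*(3 - D/2))
(A(z(a(6), c(1)), l(6)) - 8)² = ((½)*3*(6 - 1*(-4)) - 8)² = ((½)*3*(6 + 4) - 8)² = ((½)*3*10 - 8)² = (15 - 8)² = 7² = 49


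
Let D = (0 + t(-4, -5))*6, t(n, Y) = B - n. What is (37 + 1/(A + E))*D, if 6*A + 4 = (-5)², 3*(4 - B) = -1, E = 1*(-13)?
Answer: 35050/19 ≈ 1844.7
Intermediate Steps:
E = -13
B = 13/3 (B = 4 - ⅓*(-1) = 4 + ⅓ = 13/3 ≈ 4.3333)
A = 7/2 (A = -⅔ + (⅙)*(-5)² = -⅔ + (⅙)*25 = -⅔ + 25/6 = 7/2 ≈ 3.5000)
t(n, Y) = 13/3 - n
D = 50 (D = (0 + (13/3 - 1*(-4)))*6 = (0 + (13/3 + 4))*6 = (0 + 25/3)*6 = (25/3)*6 = 50)
(37 + 1/(A + E))*D = (37 + 1/(7/2 - 13))*50 = (37 + 1/(-19/2))*50 = (37 - 2/19)*50 = (701/19)*50 = 35050/19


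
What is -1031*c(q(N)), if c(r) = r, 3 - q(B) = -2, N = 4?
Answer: -5155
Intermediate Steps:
q(B) = 5 (q(B) = 3 - 1*(-2) = 3 + 2 = 5)
-1031*c(q(N)) = -1031*5 = -5155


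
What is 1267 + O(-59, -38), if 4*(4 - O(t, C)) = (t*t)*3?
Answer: -5359/4 ≈ -1339.8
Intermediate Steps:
O(t, C) = 4 - 3*t**2/4 (O(t, C) = 4 - t*t*3/4 = 4 - t**2*3/4 = 4 - 3*t**2/4)
1267 + O(-59, -38) = 1267 + (4 - 3/4*(-59)**2) = 1267 + (4 - 3/4*3481) = 1267 + (4 - 10443/4) = 1267 - 10427/4 = -5359/4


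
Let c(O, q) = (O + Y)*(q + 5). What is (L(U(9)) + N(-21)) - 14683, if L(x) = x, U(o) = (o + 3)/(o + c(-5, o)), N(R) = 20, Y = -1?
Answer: -366579/25 ≈ -14663.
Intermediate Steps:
c(O, q) = (-1 + O)*(5 + q) (c(O, q) = (O - 1)*(q + 5) = (-1 + O)*(5 + q))
U(o) = (3 + o)/(-30 - 5*o) (U(o) = (o + 3)/(o + (-5 - o + 5*(-5) - 5*o)) = (3 + o)/(o + (-5 - o - 25 - 5*o)) = (3 + o)/(o + (-30 - 6*o)) = (3 + o)/(-30 - 5*o))
(L(U(9)) + N(-21)) - 14683 = ((-3 - 1*9)/(5*(6 + 9)) + 20) - 14683 = ((1/5)*(-3 - 9)/15 + 20) - 14683 = ((1/5)*(1/15)*(-12) + 20) - 14683 = (-4/25 + 20) - 14683 = 496/25 - 14683 = -366579/25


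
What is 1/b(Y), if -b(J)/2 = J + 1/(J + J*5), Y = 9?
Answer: -27/487 ≈ -0.055441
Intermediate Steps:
b(J) = -2*J - 1/(3*J) (b(J) = -2*(J + 1/(J + J*5)) = -2*(J + 1/(J + 5*J)) = -2*(J + 1/(6*J)) = -2*J - 1/(3*J))
1/b(Y) = 1/(-2*9 - 1/3/9) = 1/(-18 - 1/3*1/9) = 1/(-18 - 1/27) = 1/(-487/27) = -27/487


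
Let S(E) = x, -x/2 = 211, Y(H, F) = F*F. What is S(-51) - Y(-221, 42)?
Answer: -2186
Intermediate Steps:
Y(H, F) = F²
x = -422 (x = -2*211 = -422)
S(E) = -422
S(-51) - Y(-221, 42) = -422 - 1*42² = -422 - 1*1764 = -422 - 1764 = -2186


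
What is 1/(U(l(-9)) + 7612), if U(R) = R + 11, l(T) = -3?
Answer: 1/7620 ≈ 0.00013123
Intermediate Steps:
U(R) = 11 + R
1/(U(l(-9)) + 7612) = 1/((11 - 3) + 7612) = 1/(8 + 7612) = 1/7620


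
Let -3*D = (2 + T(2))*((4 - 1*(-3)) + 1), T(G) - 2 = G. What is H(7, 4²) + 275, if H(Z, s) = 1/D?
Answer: 4399/16 ≈ 274.94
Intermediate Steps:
T(G) = 2 + G
D = -16 (D = -(2 + (2 + 2))*((4 - 1*(-3)) + 1)/3 = -(2 + 4)*((4 + 3) + 1)/3 = -2*(7 + 1) = -2*8 = -⅓*48 = -16)
H(Z, s) = -1/16 (H(Z, s) = 1/(-16) = -1/16)
H(7, 4²) + 275 = -1/16 + 275 = 4399/16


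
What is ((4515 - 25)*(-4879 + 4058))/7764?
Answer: -1843145/3882 ≈ -474.79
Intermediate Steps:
((4515 - 25)*(-4879 + 4058))/7764 = (4490*(-821))*(1/7764) = -3686290*1/7764 = -1843145/3882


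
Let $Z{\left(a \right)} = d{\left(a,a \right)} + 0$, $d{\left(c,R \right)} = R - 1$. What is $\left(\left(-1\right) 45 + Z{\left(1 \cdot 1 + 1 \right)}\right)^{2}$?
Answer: $1936$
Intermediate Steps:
$d{\left(c,R \right)} = -1 + R$
$Z{\left(a \right)} = -1 + a$ ($Z{\left(a \right)} = \left(-1 + a\right) + 0 = -1 + a$)
$\left(\left(-1\right) 45 + Z{\left(1 \cdot 1 + 1 \right)}\right)^{2} = \left(\left(-1\right) 45 + \left(-1 + \left(1 \cdot 1 + 1\right)\right)\right)^{2} = \left(-45 + \left(-1 + \left(1 + 1\right)\right)\right)^{2} = \left(-45 + \left(-1 + 2\right)\right)^{2} = \left(-45 + 1\right)^{2} = \left(-44\right)^{2} = 1936$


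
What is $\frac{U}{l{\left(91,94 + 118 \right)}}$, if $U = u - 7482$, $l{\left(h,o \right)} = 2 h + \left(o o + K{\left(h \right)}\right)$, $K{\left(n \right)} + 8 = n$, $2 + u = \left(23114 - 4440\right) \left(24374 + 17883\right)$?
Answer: $\frac{789099734}{45209} \approx 17454.0$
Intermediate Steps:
$u = 789107216$ ($u = -2 + \left(23114 - 4440\right) \left(24374 + 17883\right) = -2 + 18674 \cdot 42257 = -2 + 789107218 = 789107216$)
$K{\left(n \right)} = -8 + n$
$l{\left(h,o \right)} = -8 + o^{2} + 3 h$ ($l{\left(h,o \right)} = 2 h + \left(o o + \left(-8 + h\right)\right) = 2 h + \left(o^{2} + \left(-8 + h\right)\right) = 2 h + \left(-8 + h + o^{2}\right) = -8 + o^{2} + 3 h$)
$U = 789099734$ ($U = 789107216 - 7482 = 789099734$)
$\frac{U}{l{\left(91,94 + 118 \right)}} = \frac{789099734}{-8 + \left(94 + 118\right)^{2} + 3 \cdot 91} = \frac{789099734}{-8 + 212^{2} + 273} = \frac{789099734}{-8 + 44944 + 273} = \frac{789099734}{45209}$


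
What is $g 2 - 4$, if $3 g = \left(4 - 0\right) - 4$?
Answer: $-4$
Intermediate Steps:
$g = 0$ ($g = \frac{\left(4 - 0\right) - 4}{3} = \frac{\left(4 + 0\right) - 4}{3} = \frac{4 - 4}{3} = \frac{1}{3} \cdot 0 = 0$)
$g 2 - 4 = 0 \cdot 2 - 4 = 0 - 4 = -4$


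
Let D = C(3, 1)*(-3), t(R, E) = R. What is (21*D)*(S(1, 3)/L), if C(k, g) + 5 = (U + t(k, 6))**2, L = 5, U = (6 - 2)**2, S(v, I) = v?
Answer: -22428/5 ≈ -4485.6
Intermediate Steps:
U = 16 (U = 4**2 = 16)
C(k, g) = -5 + (16 + k)**2
D = -1068 (D = (-5 + (16 + 3)**2)*(-3) = (-5 + 19**2)*(-3) = (-5 + 361)*(-3) = 356*(-3) = -1068)
(21*D)*(S(1, 3)/L) = (21*(-1068))*(1/5) = -22428/5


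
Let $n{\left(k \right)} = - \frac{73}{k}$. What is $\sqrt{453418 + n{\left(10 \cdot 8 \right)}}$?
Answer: $\frac{\sqrt{181366835}}{20} \approx 673.36$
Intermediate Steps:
$\sqrt{453418 + n{\left(10 \cdot 8 \right)}} = \sqrt{453418 - \frac{73}{10 \cdot 8}} = \sqrt{453418 - \frac{73}{80}} = \sqrt{\frac{36273367}{80}} = \frac{\sqrt{181366835}}{20}$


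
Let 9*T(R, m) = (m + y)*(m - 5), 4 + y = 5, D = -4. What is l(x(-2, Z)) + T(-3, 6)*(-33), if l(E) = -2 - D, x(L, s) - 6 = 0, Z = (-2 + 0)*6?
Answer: -71/3 ≈ -23.667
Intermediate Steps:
Z = -12 (Z = -2*6 = -12)
x(L, s) = 6 (x(L, s) = 6 + 0 = 6)
y = 1 (y = -4 + 5 = 1)
l(E) = 2 (l(E) = -2 - 1*(-4) = -2 + 4 = 2)
T(R, m) = (1 + m)*(-5 + m)/9 (T(R, m) = ((m + 1)*(m - 5))/9 = ((1 + m)*(-5 + m))/9 = (1 + m)*(-5 + m)/9)
l(x(-2, Z)) + T(-3, 6)*(-33) = 2 + (-5/9 - 4/9*6 + (⅑)*6²)*(-33) = 2 + (-5/9 - 8/3 + (⅑)*36)*(-33) = 2 + (-5/9 - 8/3 + 4)*(-33) = 2 + (7/9)*(-33) = 2 - 77/3 = -71/3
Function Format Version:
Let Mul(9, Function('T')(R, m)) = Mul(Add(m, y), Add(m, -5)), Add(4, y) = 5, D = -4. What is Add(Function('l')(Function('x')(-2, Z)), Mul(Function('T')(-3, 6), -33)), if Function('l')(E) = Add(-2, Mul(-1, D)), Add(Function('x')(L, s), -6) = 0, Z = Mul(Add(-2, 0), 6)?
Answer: Rational(-71, 3) ≈ -23.667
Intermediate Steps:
Z = -12 (Z = Mul(-2, 6) = -12)
Function('x')(L, s) = 6 (Function('x')(L, s) = Add(6, 0) = 6)
y = 1 (y = Add(-4, 5) = 1)
Function('l')(E) = 2 (Function('l')(E) = Add(-2, Mul(-1, -4)) = Add(-2, 4) = 2)
Function('T')(R, m) = Mul(Rational(1, 9), Add(1, m), Add(-5, m)) (Function('T')(R, m) = Mul(Rational(1, 9), Mul(Add(m, 1), Add(m, -5))) = Mul(Rational(1, 9), Mul(Add(1, m), Add(-5, m))) = Mul(Rational(1, 9), Add(1, m), Add(-5, m)))
Add(Function('l')(Function('x')(-2, Z)), Mul(Function('T')(-3, 6), -33)) = Add(2, Mul(Add(Rational(-5, 9), Mul(Rational(-4, 9), 6), Mul(Rational(1, 9), Pow(6, 2))), -33)) = Add(2, Mul(Add(Rational(-5, 9), Rational(-8, 3), Mul(Rational(1, 9), 36)), -33)) = Add(2, Mul(Add(Rational(-5, 9), Rational(-8, 3), 4), -33)) = Add(2, Mul(Rational(7, 9), -33)) = Add(2, Rational(-77, 3)) = Rational(-71, 3)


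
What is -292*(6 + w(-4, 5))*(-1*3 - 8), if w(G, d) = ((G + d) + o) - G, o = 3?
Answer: 44968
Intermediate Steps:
w(G, d) = 3 + d (w(G, d) = ((G + d) + 3) - G = (3 + G + d) - G = 3 + d)
-292*(6 + w(-4, 5))*(-1*3 - 8) = -292*(6 + (3 + 5))*(-1*3 - 8) = -292*(6 + 8)*(-3 - 8) = -4088*(-11) = -292*(-154) = 44968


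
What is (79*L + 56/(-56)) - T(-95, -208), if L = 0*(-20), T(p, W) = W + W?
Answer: 415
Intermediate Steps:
T(p, W) = 2*W
L = 0
(79*L + 56/(-56)) - T(-95, -208) = (79*0 + 56/(-56)) - 2*(-208) = (0 + 56*(-1/56)) - 1*(-416) = (0 - 1) + 416 = -1 + 416 = 415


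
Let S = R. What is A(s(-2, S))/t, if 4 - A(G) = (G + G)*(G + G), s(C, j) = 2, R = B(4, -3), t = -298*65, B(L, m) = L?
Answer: 6/9685 ≈ 0.00061951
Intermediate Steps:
t = -19370
R = 4
S = 4
A(G) = 4 - 4*G² (A(G) = 4 - (G + G)*(G + G) = 4 - 2*G*2*G = 4 - 4*G²)
A(s(-2, S))/t = (4 - 4*2²)/(-19370) = (4 - 4*4)*(-1/19370) = (4 - 16)*(-1/19370) = -12*(-1/19370) = 6/9685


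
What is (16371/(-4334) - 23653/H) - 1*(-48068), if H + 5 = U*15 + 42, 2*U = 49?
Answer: 168318041665/3506206 ≈ 48006.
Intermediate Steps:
U = 49/2 (U = (1/2)*49 = 49/2 ≈ 24.500)
H = 809/2 (H = -5 + ((49/2)*15 + 42) = -5 + (735/2 + 42) = -5 + 819/2 = 809/2 ≈ 404.50)
(16371/(-4334) - 23653/H) - 1*(-48068) = (16371/(-4334) - 23653/809/2) - 1*(-48068) = (16371*(-1/4334) - 23653*2/809) + 48068 = (-16371/4334 - 47306/809) + 48068 = -218268343/3506206 + 48068 = 168318041665/3506206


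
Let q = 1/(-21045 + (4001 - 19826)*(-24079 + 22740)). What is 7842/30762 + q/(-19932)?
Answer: 183822201678331/721083724570440 ≈ 0.25492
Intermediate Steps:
q = 1/21168630 (q = 1/(-21045 - 15825*(-1339)) = 1/(-21045 + 21189675) = 1/21168630 ≈ 4.7240e-8)
7842/30762 + q/(-19932) = 7842/30762 + (1/21168630)/(-19932) = 7842*(1/30762) + (1/21168630)*(-1/19932) = 1307/5127 - 1/421933133160 = 183822201678331/721083724570440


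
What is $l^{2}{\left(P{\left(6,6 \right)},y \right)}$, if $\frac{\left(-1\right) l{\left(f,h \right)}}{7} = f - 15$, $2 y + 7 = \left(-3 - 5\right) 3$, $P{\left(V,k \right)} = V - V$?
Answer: $11025$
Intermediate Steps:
$P{\left(V,k \right)} = 0$
$y = - \frac{31}{2}$ ($y = - \frac{7}{2} + \frac{\left(-3 - 5\right) 3}{2} = - \frac{7}{2} + \frac{\left(-8\right) 3}{2} = - \frac{7}{2} + \frac{1}{2} \left(-24\right) = - \frac{7}{2} - 12 = - \frac{31}{2} \approx -15.5$)
$l{\left(f,h \right)} = 105 - 7 f$ ($l{\left(f,h \right)} = - 7 \left(f - 15\right) = - 7 \left(-15 + f\right) = 105 - 7 f$)
$l^{2}{\left(P{\left(6,6 \right)},y \right)} = \left(105 - 0\right)^{2} = \left(105 + 0\right)^{2} = 105^{2} = 11025$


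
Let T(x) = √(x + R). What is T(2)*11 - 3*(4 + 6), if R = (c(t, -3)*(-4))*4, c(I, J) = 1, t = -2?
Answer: -30 + 11*I*√14 ≈ -30.0 + 41.158*I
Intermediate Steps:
R = -16 (R = (1*(-4))*4 = -4*4 = -16)
T(x) = √(-16 + x) (T(x) = √(x - 16) = √(-16 + x))
T(2)*11 - 3*(4 + 6) = √(-16 + 2)*11 - 3*(4 + 6) = √(-14)*11 - 3*10 = (I*√14)*11 - 30 = 11*I*√14 - 30 = -30 + 11*I*√14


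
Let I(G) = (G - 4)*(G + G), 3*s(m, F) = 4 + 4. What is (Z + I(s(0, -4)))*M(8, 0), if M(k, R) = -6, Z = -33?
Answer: 722/3 ≈ 240.67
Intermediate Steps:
s(m, F) = 8/3 (s(m, F) = (4 + 4)/3 = (1/3)*8 = 8/3)
I(G) = 2*G*(-4 + G) (I(G) = (-4 + G)*(2*G) = 2*G*(-4 + G))
(Z + I(s(0, -4)))*M(8, 0) = (-33 + 2*(8/3)*(-4 + 8/3))*(-6) = (-33 + 2*(8/3)*(-4/3))*(-6) = (-33 - 64/9)*(-6) = -361/9*(-6) = 722/3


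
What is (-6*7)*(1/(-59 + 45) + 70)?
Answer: -2937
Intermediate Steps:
(-6*7)*(1/(-59 + 45) + 70) = -42*(1/(-14) + 70) = -42*(-1/14 + 70) = -42*979/14 = -2937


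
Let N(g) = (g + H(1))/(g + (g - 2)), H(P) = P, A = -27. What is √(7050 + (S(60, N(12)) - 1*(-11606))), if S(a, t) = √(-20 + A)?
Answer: √(18656 + I*√47) ≈ 136.59 + 0.025*I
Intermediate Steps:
N(g) = (1 + g)/(-2 + 2*g) (N(g) = (g + 1)/(g + (g - 2)) = (1 + g)/(g + (-2 + g)) = (1 + g)/(-2 + 2*g))
S(a, t) = I*√47 (S(a, t) = √(-20 - 27) = √(-47) = I*√47)
√(7050 + (S(60, N(12)) - 1*(-11606))) = √(7050 + (I*√47 - 1*(-11606))) = √(7050 + (I*√47 + 11606)) = √(7050 + (11606 + I*√47)) = √(18656 + I*√47)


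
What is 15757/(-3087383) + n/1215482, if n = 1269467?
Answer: 3900178484987/3752658463606 ≈ 1.0393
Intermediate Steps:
15757/(-3087383) + n/1215482 = 15757/(-3087383) + 1269467/1215482 = 15757*(-1/3087383) + 1269467*(1/1215482) = -15757/3087383 + 1269467/1215482 = 3900178484987/3752658463606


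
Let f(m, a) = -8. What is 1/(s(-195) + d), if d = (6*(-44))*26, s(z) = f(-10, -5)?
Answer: -1/6872 ≈ -0.00014552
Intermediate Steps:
s(z) = -8
d = -6864 (d = -264*26 = -6864)
1/(s(-195) + d) = 1/(-8 - 6864) = 1/(-6872) = -1/6872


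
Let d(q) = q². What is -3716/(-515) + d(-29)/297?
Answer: 1536767/152955 ≈ 10.047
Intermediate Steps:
-3716/(-515) + d(-29)/297 = -3716/(-515) + (-29)²/297 = -3716*(-1/515) + 841*(1/297) = 3716/515 + 841/297 = 1536767/152955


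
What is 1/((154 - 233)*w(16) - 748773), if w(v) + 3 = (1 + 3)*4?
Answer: -1/749800 ≈ -1.3337e-6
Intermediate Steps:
w(v) = 13 (w(v) = -3 + (1 + 3)*4 = -3 + 4*4 = -3 + 16 = 13)
1/((154 - 233)*w(16) - 748773) = 1/((154 - 233)*13 - 748773) = 1/(-79*13 - 748773) = 1/(-1027 - 748773) = 1/(-749800) = -1/749800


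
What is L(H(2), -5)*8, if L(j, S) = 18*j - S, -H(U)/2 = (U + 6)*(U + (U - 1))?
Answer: -6872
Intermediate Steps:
H(U) = -2*(-1 + 2*U)*(6 + U) (H(U) = -2*(U + 6)*(U + (U - 1)) = -2*(6 + U)*(U + (-1 + U)) = -2*(6 + U)*(-1 + 2*U) = -2*(-1 + 2*U)*(6 + U))
L(j, S) = -S + 18*j
L(H(2), -5)*8 = (-1*(-5) + 18*(12 - 22*2 - 4*2²))*8 = (5 + 18*(12 - 44 - 4*4))*8 = (5 + 18*(12 - 44 - 16))*8 = (5 + 18*(-48))*8 = (5 - 864)*8 = -859*8 = -6872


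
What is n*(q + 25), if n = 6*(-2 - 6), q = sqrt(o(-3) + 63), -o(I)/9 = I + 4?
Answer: -1200 - 144*sqrt(6) ≈ -1552.7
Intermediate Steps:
o(I) = -36 - 9*I (o(I) = -9*(I + 4) = -9*(4 + I) = -36 - 9*I)
q = 3*sqrt(6) (q = sqrt((-36 - 9*(-3)) + 63) = sqrt((-36 + 27) + 63) = sqrt(-9 + 63) = sqrt(54) = 3*sqrt(6) ≈ 7.3485)
n = -48 (n = 6*(-8) = -48)
n*(q + 25) = -48*(3*sqrt(6) + 25) = -48*(25 + 3*sqrt(6)) = -1200 - 144*sqrt(6)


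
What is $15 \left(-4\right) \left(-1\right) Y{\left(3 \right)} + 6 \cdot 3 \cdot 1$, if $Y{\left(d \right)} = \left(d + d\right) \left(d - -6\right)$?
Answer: $3258$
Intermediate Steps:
$Y{\left(d \right)} = 2 d \left(6 + d\right)$ ($Y{\left(d \right)} = 2 d \left(d + 6\right) = 2 d \left(6 + d\right)$)
$15 \left(-4\right) \left(-1\right) Y{\left(3 \right)} + 6 \cdot 3 \cdot 1 = 15 \left(-4\right) \left(-1\right) 2 \cdot 3 \left(6 + 3\right) + 6 \cdot 3 \cdot 1 = 15 \cdot 4 \cdot 2 \cdot 3 \cdot 9 + 18 \cdot 1 = 15 \cdot 4 \cdot 54 + 18 = 15 \cdot 216 + 18 = 3240 + 18 = 3258$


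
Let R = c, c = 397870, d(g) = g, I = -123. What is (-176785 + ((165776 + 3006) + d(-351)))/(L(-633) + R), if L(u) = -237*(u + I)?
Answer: -4177/288521 ≈ -0.014477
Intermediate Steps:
L(u) = 29151 - 237*u (L(u) = -237*(u - 123) = -237*(-123 + u) = 29151 - 237*u)
R = 397870
(-176785 + ((165776 + 3006) + d(-351)))/(L(-633) + R) = (-176785 + ((165776 + 3006) - 351))/((29151 - 237*(-633)) + 397870) = (-176785 + (168782 - 351))/((29151 + 150021) + 397870) = (-176785 + 168431)/(179172 + 397870) = -8354/577042 = -8354*1/577042 = -4177/288521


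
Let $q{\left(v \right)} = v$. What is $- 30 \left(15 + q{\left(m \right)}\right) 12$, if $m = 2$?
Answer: $-6120$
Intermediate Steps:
$- 30 \left(15 + q{\left(m \right)}\right) 12 = - 30 \left(15 + 2\right) 12 = \left(-30\right) 17 \cdot 12 = \left(-510\right) 12 = -6120$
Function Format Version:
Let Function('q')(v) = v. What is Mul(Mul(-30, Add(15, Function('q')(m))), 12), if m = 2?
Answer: -6120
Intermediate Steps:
Mul(Mul(-30, Add(15, Function('q')(m))), 12) = Mul(Mul(-30, Add(15, 2)), 12) = Mul(Mul(-30, 17), 12) = Mul(-510, 12) = -6120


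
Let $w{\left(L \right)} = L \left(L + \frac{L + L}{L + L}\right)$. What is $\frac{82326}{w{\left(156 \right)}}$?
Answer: $\frac{13721}{4082} \approx 3.3613$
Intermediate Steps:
$w{\left(L \right)} = L \left(1 + L\right)$ ($w{\left(L \right)} = L \left(L + \frac{2 L}{2 L}\right) = L \left(L + 2 L \frac{1}{2 L}\right) = L \left(L + 1\right) = L \left(1 + L\right)$)
$\frac{82326}{w{\left(156 \right)}} = \frac{82326}{156 \left(1 + 156\right)} = \frac{82326}{156 \cdot 157} = \frac{82326}{24492} = 82326 \cdot \frac{1}{24492} = \frac{13721}{4082}$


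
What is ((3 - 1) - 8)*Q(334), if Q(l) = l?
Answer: -2004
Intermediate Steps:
((3 - 1) - 8)*Q(334) = ((3 - 1) - 8)*334 = (2 - 8)*334 = -6*334 = -2004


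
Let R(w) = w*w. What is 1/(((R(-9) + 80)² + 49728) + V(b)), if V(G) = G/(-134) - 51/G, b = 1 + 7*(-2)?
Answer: 1742/131787561 ≈ 1.3218e-5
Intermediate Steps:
R(w) = w²
b = -13 (b = 1 - 14 = -13)
V(G) = -51/G - G/134 (V(G) = G*(-1/134) - 51/G = -G/134 - 51/G = -51/G - G/134)
1/(((R(-9) + 80)² + 49728) + V(b)) = 1/((((-9)² + 80)² + 49728) + (-51/(-13) - 1/134*(-13))) = 1/(((81 + 80)² + 49728) + (-51*(-1/13) + 13/134)) = 1/((161² + 49728) + (51/13 + 13/134)) = 1/((25921 + 49728) + 7003/1742) = 1/(75649 + 7003/1742) = 1/(131787561/1742) = 1742/131787561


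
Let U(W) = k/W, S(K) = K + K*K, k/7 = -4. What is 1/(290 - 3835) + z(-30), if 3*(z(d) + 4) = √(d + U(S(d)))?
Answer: -14181/3545 + 2*I*√1420710/1305 ≈ -4.0003 + 1.8267*I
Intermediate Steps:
k = -28 (k = 7*(-4) = -28)
S(K) = K + K²
U(W) = -28/W
z(d) = -4 + √(d - 28/(d*(1 + d)))/3 (z(d) = -4 + √(d - 28*1/(d*(1 + d)))/3 = -4 + √(d - 28/(d*(1 + d)))/3)
1/(290 - 3835) + z(-30) = 1/(290 - 3835) + (-4 + √((-28 + (-30)²*(1 - 30))/((-30)*(1 - 30)))/3) = 1/(-3545) + (-4 + √(-1/30*(-28 + 900*(-29))/(-29))/3) = -1/3545 + (-4 + √(-1/30*(-1/29)*(-28 - 26100))/3) = -1/3545 + (-4 + √(-1/30*(-1/29)*(-26128))/3) = -1/3545 + (-4 + √(-13064/435)/3) = -1/3545 + (-4 + (2*I*√1420710/435)/3) = -1/3545 + (-4 + 2*I*√1420710/1305) = -14181/3545 + 2*I*√1420710/1305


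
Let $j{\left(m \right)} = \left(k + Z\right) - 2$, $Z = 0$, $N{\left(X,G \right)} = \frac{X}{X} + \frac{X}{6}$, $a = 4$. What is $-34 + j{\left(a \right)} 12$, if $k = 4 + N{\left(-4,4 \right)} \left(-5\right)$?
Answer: $-30$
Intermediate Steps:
$N{\left(X,G \right)} = 1 + \frac{X}{6}$ ($N{\left(X,G \right)} = 1 + X \frac{1}{6} = 1 + \frac{X}{6}$)
$k = \frac{7}{3}$ ($k = 4 + \left(1 + \frac{1}{6} \left(-4\right)\right) \left(-5\right) = 4 + \left(1 - \frac{2}{3}\right) \left(-5\right) = 4 + \frac{1}{3} \left(-5\right) = 4 - \frac{5}{3} = \frac{7}{3} \approx 2.3333$)
$j{\left(m \right)} = \frac{1}{3}$ ($j{\left(m \right)} = \left(\frac{7}{3} + 0\right) - 2 = \frac{7}{3} - 2 = \frac{1}{3}$)
$-34 + j{\left(a \right)} 12 = -34 + \frac{1}{3} \cdot 12 = -34 + 4 = -30$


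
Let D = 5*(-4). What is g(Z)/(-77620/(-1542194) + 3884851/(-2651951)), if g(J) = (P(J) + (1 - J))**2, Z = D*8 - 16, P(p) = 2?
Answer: -65521008097774127/2892674733237 ≈ -22651.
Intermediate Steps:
D = -20
Z = -176 (Z = -20*8 - 16 = -160 - 16 = -176)
g(J) = (3 - J)**2 (g(J) = (2 + (1 - J))**2 = (3 - J)**2)
g(Z)/(-77620/(-1542194) + 3884851/(-2651951)) = (3 - 1*(-176))**2/(-77620/(-1542194) + 3884851/(-2651951)) = (3 + 176)**2/(-77620*(-1/1542194) + 3884851*(-1/2651951)) = 179**2/(38810/771097 - 3884851/2651951) = 32041/(-2892674733237/2044911460247) = 32041*(-2044911460247/2892674733237) = -65521008097774127/2892674733237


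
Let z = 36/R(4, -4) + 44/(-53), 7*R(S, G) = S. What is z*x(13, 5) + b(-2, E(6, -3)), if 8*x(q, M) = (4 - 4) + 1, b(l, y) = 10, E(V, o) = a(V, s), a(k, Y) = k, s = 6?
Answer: 7535/424 ≈ 17.771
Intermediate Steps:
E(V, o) = V
R(S, G) = S/7
x(q, M) = ⅛ (x(q, M) = ((4 - 4) + 1)/8 = (0 + 1)/8 = (⅛)*1 = ⅛)
z = 3295/53 (z = 36/(((⅐)*4)) + 44/(-53) = 36/(4/7) + 44*(-1/53) = 36*(7/4) - 44/53 = 63 - 44/53 = 3295/53 ≈ 62.170)
z*x(13, 5) + b(-2, E(6, -3)) = (3295/53)*(⅛) + 10 = 3295/424 + 10 = 7535/424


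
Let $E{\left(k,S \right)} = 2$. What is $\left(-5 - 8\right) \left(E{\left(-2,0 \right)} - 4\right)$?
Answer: $26$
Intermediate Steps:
$\left(-5 - 8\right) \left(E{\left(-2,0 \right)} - 4\right) = \left(-5 - 8\right) \left(2 - 4\right) = \left(-5 - 8\right) \left(-2\right) = \left(-13\right) \left(-2\right) = 26$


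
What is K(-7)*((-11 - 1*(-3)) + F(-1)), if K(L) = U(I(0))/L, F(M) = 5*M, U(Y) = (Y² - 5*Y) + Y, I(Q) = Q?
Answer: 0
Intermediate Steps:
U(Y) = Y² - 4*Y
K(L) = 0 (K(L) = (0*(-4 + 0))/L = (0*(-4))/L = 0/L = 0)
K(-7)*((-11 - 1*(-3)) + F(-1)) = 0*((-11 - 1*(-3)) + 5*(-1)) = 0*((-11 + 3) - 5) = 0*(-8 - 5) = 0*(-13) = 0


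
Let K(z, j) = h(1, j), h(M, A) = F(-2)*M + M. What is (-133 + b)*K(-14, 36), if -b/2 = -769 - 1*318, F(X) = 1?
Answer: 4082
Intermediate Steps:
b = 2174 (b = -2*(-769 - 1*318) = -2*(-769 - 318) = -2*(-1087) = 2174)
h(M, A) = 2*M (h(M, A) = 1*M + M = M + M = 2*M)
K(z, j) = 2 (K(z, j) = 2*1 = 2)
(-133 + b)*K(-14, 36) = (-133 + 2174)*2 = 2041*2 = 4082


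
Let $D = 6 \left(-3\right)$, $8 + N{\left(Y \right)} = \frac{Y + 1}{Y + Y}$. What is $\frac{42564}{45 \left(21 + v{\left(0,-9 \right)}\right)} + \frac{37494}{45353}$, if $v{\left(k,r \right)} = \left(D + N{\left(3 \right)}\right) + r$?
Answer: $- \frac{158992391}{2267650} \approx -70.113$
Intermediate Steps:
$N{\left(Y \right)} = -8 + \frac{1 + Y}{2 Y}$ ($N{\left(Y \right)} = -8 + \frac{Y + 1}{Y + Y} = -8 + \frac{1 + Y}{2 Y}$)
$D = -18$
$v{\left(k,r \right)} = - \frac{76}{3} + r$ ($v{\left(k,r \right)} = \left(-18 + \frac{1 - 45}{2 \cdot 3}\right) + r = \left(-18 + \frac{1}{2} \cdot \frac{1}{3} \left(1 - 45\right)\right) + r = \left(-18 + \frac{1}{2} \cdot \frac{1}{3} \left(-44\right)\right) + r = \left(-18 - \frac{22}{3}\right) + r = - \frac{76}{3} + r$)
$\frac{42564}{45 \left(21 + v{\left(0,-9 \right)}\right)} + \frac{37494}{45353} = \frac{42564}{45 \left(21 - \frac{103}{3}\right)} + \frac{37494}{45353} = \frac{42564}{45 \left(21 - \frac{103}{3}\right)} + 37494 \cdot \frac{1}{45353} = \frac{42564}{45 \left(- \frac{40}{3}\right)} + \frac{37494}{45353} = \frac{42564}{-600} + \frac{37494}{45353} = 42564 \left(- \frac{1}{600}\right) + \frac{37494}{45353} = - \frac{3547}{50} + \frac{37494}{45353} = - \frac{158992391}{2267650}$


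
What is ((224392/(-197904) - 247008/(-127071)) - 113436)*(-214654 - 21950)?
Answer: 223197393320144154/8316091 ≈ 2.6839e+10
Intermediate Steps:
((224392/(-197904) - 247008/(-127071)) - 113436)*(-214654 - 21950) = ((224392*(-1/197904) - 247008*(-1/127071)) - 113436)*(-236604) = ((-4007/3534 + 82336/42357) - 113436)*(-236604) = (13472325/16632182 - 113436)*(-236604) = -1886674725027/16632182*(-236604) = 223197393320144154/8316091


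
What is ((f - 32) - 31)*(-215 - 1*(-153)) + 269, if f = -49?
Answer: 7213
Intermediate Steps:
((f - 32) - 31)*(-215 - 1*(-153)) + 269 = ((-49 - 32) - 31)*(-215 - 1*(-153)) + 269 = (-81 - 31)*(-215 + 153) + 269 = -112*(-62) + 269 = 6944 + 269 = 7213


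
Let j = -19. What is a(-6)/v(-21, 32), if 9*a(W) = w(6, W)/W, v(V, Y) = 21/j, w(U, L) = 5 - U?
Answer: -19/1134 ≈ -0.016755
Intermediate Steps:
v(V, Y) = -21/19 (v(V, Y) = 21/(-19) = 21*(-1/19) = -21/19)
a(W) = -1/(9*W) (a(W) = ((5 - 1*6)/W)/9 = ((5 - 6)/W)/9 = (-1/W)/9 = -1/(9*W))
a(-6)/v(-21, 32) = (-⅑/(-6))/(-21/19) = -⅑*(-⅙)*(-19/21) = (1/54)*(-19/21) = -19/1134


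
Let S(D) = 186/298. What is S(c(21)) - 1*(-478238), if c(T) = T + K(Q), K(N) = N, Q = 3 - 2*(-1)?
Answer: 71257555/149 ≈ 4.7824e+5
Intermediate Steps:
Q = 5 (Q = 3 + 2 = 5)
c(T) = 5 + T (c(T) = T + 5 = 5 + T)
S(D) = 93/149 (S(D) = 186*(1/298) = 93/149)
S(c(21)) - 1*(-478238) = 93/149 - 1*(-478238) = 93/149 + 478238 = 71257555/149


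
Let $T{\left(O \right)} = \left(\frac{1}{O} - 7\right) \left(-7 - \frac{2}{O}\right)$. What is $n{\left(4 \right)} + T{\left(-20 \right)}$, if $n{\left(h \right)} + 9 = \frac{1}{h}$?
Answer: $\frac{7979}{200} \approx 39.895$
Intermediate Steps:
$n{\left(h \right)} = -9 + \frac{1}{h}$
$T{\left(O \right)} = \left(-7 + \frac{1}{O}\right) \left(-7 - \frac{2}{O}\right)$
$n{\left(4 \right)} + T{\left(-20 \right)} = \left(-9 + \frac{1}{4}\right) + \left(49 - \frac{2}{400} + \frac{7}{-20}\right) = \left(-9 + \frac{1}{4}\right) + \left(49 - \frac{1}{200} + 7 \left(- \frac{1}{20}\right)\right) = - \frac{35}{4} - - \frac{9729}{200} = - \frac{35}{4} + \frac{9729}{200} = \frac{7979}{200}$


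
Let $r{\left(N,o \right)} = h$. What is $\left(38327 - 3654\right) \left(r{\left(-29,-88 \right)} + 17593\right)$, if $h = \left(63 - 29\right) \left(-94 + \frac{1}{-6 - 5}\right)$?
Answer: $\frac{5489880109}{11} \approx 4.9908 \cdot 10^{8}$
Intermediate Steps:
$h = - \frac{35190}{11}$ ($h = 34 \left(-94 + \frac{1}{-11}\right) = 34 \left(-94 - \frac{1}{11}\right) = 34 \left(- \frac{1035}{11}\right) = - \frac{35190}{11} \approx -3199.1$)
$r{\left(N,o \right)} = - \frac{35190}{11}$
$\left(38327 - 3654\right) \left(r{\left(-29,-88 \right)} + 17593\right) = \left(38327 - 3654\right) \left(- \frac{35190}{11} + 17593\right) = 34673 \cdot \frac{158333}{11} = \frac{5489880109}{11}$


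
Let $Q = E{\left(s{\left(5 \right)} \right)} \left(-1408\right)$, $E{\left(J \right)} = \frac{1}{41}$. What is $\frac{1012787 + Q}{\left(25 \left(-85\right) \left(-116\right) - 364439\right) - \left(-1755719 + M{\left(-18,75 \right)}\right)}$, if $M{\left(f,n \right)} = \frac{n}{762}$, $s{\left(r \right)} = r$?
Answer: $\frac{3515602062}{5685279965} \approx 0.61837$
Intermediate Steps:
$M{\left(f,n \right)} = \frac{n}{762}$ ($M{\left(f,n \right)} = n \frac{1}{762} = \frac{n}{762}$)
$E{\left(J \right)} = \frac{1}{41}$
$Q = - \frac{1408}{41}$ ($Q = \frac{1}{41} \left(-1408\right) = - \frac{1408}{41} \approx -34.341$)
$\frac{1012787 + Q}{\left(25 \left(-85\right) \left(-116\right) - 364439\right) - \left(-1755719 + M{\left(-18,75 \right)}\right)} = \frac{1012787 - \frac{1408}{41}}{\left(25 \left(-85\right) \left(-116\right) - 364439\right) + \left(1755719 - \frac{1}{762} \cdot 75\right)} = \frac{41522859}{41 \left(\left(\left(-2125\right) \left(-116\right) - 364439\right) + \left(1755719 - \frac{25}{254}\right)\right)} = \frac{41522859}{41 \left(\left(246500 - 364439\right) + \left(1755719 - \frac{25}{254}\right)\right)} = \frac{41522859}{41 \left(-117939 + \frac{445952601}{254}\right)} = \frac{41522859}{41 \cdot \frac{415996095}{254}} = \frac{41522859}{41} \cdot \frac{254}{415996095} = \frac{3515602062}{5685279965}$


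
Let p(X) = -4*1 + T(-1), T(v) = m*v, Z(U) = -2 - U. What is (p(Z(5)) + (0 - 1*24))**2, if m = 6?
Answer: 1156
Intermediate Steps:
T(v) = 6*v
p(X) = -10 (p(X) = -4*1 + 6*(-1) = -4 - 6 = -10)
(p(Z(5)) + (0 - 1*24))**2 = (-10 + (0 - 1*24))**2 = (-10 + (0 - 24))**2 = (-10 - 24)**2 = (-34)**2 = 1156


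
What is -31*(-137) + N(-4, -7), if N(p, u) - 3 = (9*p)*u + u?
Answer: 4495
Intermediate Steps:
N(p, u) = 3 + u + 9*p*u (N(p, u) = 3 + ((9*p)*u + u) = 3 + (9*p*u + u) = 3 + (u + 9*p*u) = 3 + u + 9*p*u)
-31*(-137) + N(-4, -7) = -31*(-137) + (3 - 7 + 9*(-4)*(-7)) = 4247 + (3 - 7 + 252) = 4247 + 248 = 4495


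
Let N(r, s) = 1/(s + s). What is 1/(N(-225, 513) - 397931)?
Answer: -1026/408277205 ≈ -2.5130e-6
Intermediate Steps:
N(r, s) = 1/(2*s)
1/(N(-225, 513) - 397931) = 1/((½)/513 - 397931) = 1/((½)*(1/513) - 397931) = 1/(1/1026 - 397931) = 1/(-408277205/1026) = -1026/408277205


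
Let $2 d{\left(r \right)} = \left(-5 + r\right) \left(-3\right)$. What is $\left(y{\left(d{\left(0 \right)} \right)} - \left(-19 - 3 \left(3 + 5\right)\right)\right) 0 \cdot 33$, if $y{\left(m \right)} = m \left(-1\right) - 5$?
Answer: $0$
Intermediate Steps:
$d{\left(r \right)} = \frac{15}{2} - \frac{3 r}{2}$ ($d{\left(r \right)} = \frac{\left(-5 + r\right) \left(-3\right)}{2} = \frac{15 - 3 r}{2} = \frac{15}{2} - \frac{3 r}{2}$)
$y{\left(m \right)} = -5 - m$ ($y{\left(m \right)} = - m - 5 = -5 - m$)
$\left(y{\left(d{\left(0 \right)} \right)} - \left(-19 - 3 \left(3 + 5\right)\right)\right) 0 \cdot 33 = \left(\left(-5 - \left(\frac{15}{2} - 0\right)\right) - \left(-19 - 3 \left(3 + 5\right)\right)\right) 0 \cdot 33 = \left(\left(-5 - \left(\frac{15}{2} + 0\right)\right) - \left(-19 - 24\right)\right) 0 = \left(\left(-5 - \frac{15}{2}\right) + \left(19 - -24\right)\right) 0 = \left(\left(-5 - \frac{15}{2}\right) + \left(19 + 24\right)\right) 0 = \left(- \frac{25}{2} + 43\right) 0 = \frac{61}{2} \cdot 0 = 0$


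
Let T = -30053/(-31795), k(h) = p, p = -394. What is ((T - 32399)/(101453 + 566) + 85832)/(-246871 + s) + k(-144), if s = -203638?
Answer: -576035886416805538/1461313387549445 ≈ -394.19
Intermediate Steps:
k(h) = -394
T = 30053/31795 (T = -30053*(-1/31795) = 30053/31795 ≈ 0.94521)
((T - 32399)/(101453 + 566) + 85832)/(-246871 + s) + k(-144) = ((30053/31795 - 32399)/(101453 + 566) + 85832)/(-246871 - 203638) - 394 = (-1030096152/31795/102019 + 85832)/(-450509) - 394 = (-1030096152/31795*1/102019 + 85832)*(-1/450509) - 394 = (-1030096152/3243694105 + 85832)*(-1/450509) - 394 = (278411722324208/3243694105)*(-1/450509) - 394 = -278411722324208/1461313387549445 - 394 = -576035886416805538/1461313387549445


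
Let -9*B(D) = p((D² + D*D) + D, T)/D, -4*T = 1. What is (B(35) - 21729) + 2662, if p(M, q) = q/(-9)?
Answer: -216219781/11340 ≈ -19067.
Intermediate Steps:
T = -¼ (T = -¼*1 = -¼ ≈ -0.25000)
p(M, q) = -q/9 (p(M, q) = q*(-⅑) = -q/9)
B(D) = -1/(324*D) (B(D) = -(-⅑*(-¼))/(9*D) = -1/(324*D))
(B(35) - 21729) + 2662 = (-1/324/35 - 21729) + 2662 = (-1/324*1/35 - 21729) + 2662 = (-1/11340 - 21729) + 2662 = -246406861/11340 + 2662 = -216219781/11340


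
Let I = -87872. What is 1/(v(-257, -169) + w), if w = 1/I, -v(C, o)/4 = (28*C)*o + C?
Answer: -87872/427362660097 ≈ -2.0561e-7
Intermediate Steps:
v(C, o) = -4*C - 112*C*o (v(C, o) = -4*((28*C)*o + C) = -4*(28*C*o + C) = -4*(C + 28*C*o) = -4*C - 112*C*o)
w = -1/87872 (w = 1/(-87872) = -1/87872 ≈ -1.1380e-5)
1/(v(-257, -169) + w) = 1/(-4*(-257)*(1 + 28*(-169)) - 1/87872) = 1/(-4*(-257)*(1 - 4732) - 1/87872) = 1/(-4*(-257)*(-4731) - 1/87872) = 1/(-4863468 - 1/87872) = 1/(-427362660097/87872) = -87872/427362660097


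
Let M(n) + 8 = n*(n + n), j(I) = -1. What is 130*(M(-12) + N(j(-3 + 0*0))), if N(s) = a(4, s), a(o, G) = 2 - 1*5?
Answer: 36010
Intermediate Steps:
a(o, G) = -3 (a(o, G) = 2 - 5 = -3)
N(s) = -3
M(n) = -8 + 2*n² (M(n) = -8 + n*(n + n) = -8 + n*(2*n) = -8 + 2*n²)
130*(M(-12) + N(j(-3 + 0*0))) = 130*((-8 + 2*(-12)²) - 3) = 130*((-8 + 2*144) - 3) = 130*((-8 + 288) - 3) = 130*(280 - 3) = 130*277 = 36010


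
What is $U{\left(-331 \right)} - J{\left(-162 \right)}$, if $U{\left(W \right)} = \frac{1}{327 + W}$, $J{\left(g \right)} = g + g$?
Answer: $\frac{1295}{4} \approx 323.75$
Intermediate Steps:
$J{\left(g \right)} = 2 g$
$U{\left(-331 \right)} - J{\left(-162 \right)} = \frac{1}{327 - 331} - 2 \left(-162\right) = \frac{1}{-4} - -324 = - \frac{1}{4} + 324 = \frac{1295}{4}$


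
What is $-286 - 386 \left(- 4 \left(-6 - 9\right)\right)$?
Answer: $-23446$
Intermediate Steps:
$-286 - 386 \left(- 4 \left(-6 - 9\right)\right) = -286 - 386 \left(\left(-4\right) \left(-15\right)\right) = -286 - 23160 = -23446$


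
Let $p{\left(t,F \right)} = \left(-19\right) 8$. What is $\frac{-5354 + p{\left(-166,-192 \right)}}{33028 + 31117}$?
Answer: $- \frac{5506}{64145} \approx -0.085837$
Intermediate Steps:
$p{\left(t,F \right)} = -152$
$\frac{-5354 + p{\left(-166,-192 \right)}}{33028 + 31117} = \frac{-5354 - 152}{33028 + 31117} = - \frac{5506}{64145}$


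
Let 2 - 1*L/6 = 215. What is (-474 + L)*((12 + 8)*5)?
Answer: -175200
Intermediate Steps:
L = -1278 (L = 12 - 6*215 = 12 - 1290 = -1278)
(-474 + L)*((12 + 8)*5) = (-474 - 1278)*((12 + 8)*5) = -35040*5 = -1752*100 = -175200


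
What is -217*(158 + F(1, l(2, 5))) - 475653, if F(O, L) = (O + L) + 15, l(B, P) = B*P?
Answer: -515581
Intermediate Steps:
F(O, L) = 15 + L + O (F(O, L) = (L + O) + 15 = 15 + L + O)
-217*(158 + F(1, l(2, 5))) - 475653 = -217*(158 + (15 + 2*5 + 1)) - 475653 = -217*(158 + (15 + 10 + 1)) - 475653 = -217*(158 + 26) - 475653 = -217*184 - 475653 = -39928 - 475653 = -515581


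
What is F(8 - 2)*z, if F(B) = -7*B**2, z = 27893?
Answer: -7029036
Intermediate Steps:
F(8 - 2)*z = -7*(8 - 2)**2*27893 = -7*6**2*27893 = -7*36*27893 = -252*27893 = -7029036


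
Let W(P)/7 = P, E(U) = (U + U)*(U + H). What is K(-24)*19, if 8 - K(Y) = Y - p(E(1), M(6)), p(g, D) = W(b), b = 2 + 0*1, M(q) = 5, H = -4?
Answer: 874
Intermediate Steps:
E(U) = 2*U*(-4 + U) (E(U) = (U + U)*(U - 4) = (2*U)*(-4 + U) = 2*U*(-4 + U))
b = 2 (b = 2 + 0 = 2)
W(P) = 7*P
p(g, D) = 14 (p(g, D) = 7*2 = 14)
K(Y) = 22 - Y (K(Y) = 8 - (Y - 1*14) = 8 - (Y - 14) = 8 - (-14 + Y) = 8 + (14 - Y) = 22 - Y)
K(-24)*19 = (22 - 1*(-24))*19 = (22 + 24)*19 = 46*19 = 874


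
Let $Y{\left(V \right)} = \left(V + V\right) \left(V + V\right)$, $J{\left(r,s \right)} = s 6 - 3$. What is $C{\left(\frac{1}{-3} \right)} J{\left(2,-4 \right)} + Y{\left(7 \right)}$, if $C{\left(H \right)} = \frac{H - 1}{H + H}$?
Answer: $142$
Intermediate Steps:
$J{\left(r,s \right)} = -3 + 6 s$ ($J{\left(r,s \right)} = 6 s - 3 = -3 + 6 s$)
$Y{\left(V \right)} = 4 V^{2}$ ($Y{\left(V \right)} = 2 V 2 V = 4 V^{2}$)
$C{\left(H \right)} = \frac{-1 + H}{2 H}$
$C{\left(\frac{1}{-3} \right)} J{\left(2,-4 \right)} + Y{\left(7 \right)} = \frac{-1 + \frac{1}{-3}}{2 \frac{1}{-3}} \left(-3 + 6 \left(-4\right)\right) + 4 \cdot 7^{2} = \frac{-1 - \frac{1}{3}}{2 \left(- \frac{1}{3}\right)} \left(-3 - 24\right) + 4 \cdot 49 = \frac{1}{2} \left(-3\right) \left(- \frac{4}{3}\right) \left(-27\right) + 196 = 2 \left(-27\right) + 196 = -54 + 196 = 142$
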